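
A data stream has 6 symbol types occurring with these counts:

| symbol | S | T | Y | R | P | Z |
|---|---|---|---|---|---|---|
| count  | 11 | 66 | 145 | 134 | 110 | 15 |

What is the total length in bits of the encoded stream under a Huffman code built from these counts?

1080

Build the Huffman tree bottom-up:
combine S(11), Z(15) → 26
combine 26, T(66) → 92
combine 92, P(110) → 202
combine R(134), Y(145) → 279
combine 202, 279 → 481
Each symbol's bit-cost is frequency × depth; summing gives 1080 bits (equivalently 26 + 92 + 202 + 279 + 481).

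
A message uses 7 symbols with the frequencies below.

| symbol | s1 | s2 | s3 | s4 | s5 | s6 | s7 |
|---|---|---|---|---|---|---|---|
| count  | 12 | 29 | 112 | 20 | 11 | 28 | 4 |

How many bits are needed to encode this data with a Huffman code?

466

Build the Huffman tree bottom-up:
combine s7(4), s5(11) → 15
combine s1(12), 15 → 27
combine s4(20), 27 → 47
combine s6(28), s2(29) → 57
combine 47, 57 → 104
combine 104, s3(112) → 216
The encoded length is the sum of every internal node's weight: 15 + 27 + 47 + 57 + 104 + 216 = 466 bits.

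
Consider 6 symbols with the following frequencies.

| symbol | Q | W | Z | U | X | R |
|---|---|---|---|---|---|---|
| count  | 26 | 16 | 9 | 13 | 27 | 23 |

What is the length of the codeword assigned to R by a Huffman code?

2

Repeatedly merge the two smallest:
Z(9) + U(13) → 22
W(16) + 22 → 38
R(23) + Q(26) → 49
X(27) + 38 → 65
49 + 65 → 114
R's leaf is at depth 2, giving a 2-bit codeword.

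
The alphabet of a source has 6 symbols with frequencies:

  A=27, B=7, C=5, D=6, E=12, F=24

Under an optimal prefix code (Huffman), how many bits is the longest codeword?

4

Merge the two lowest-weight nodes at each step:
combine C(5), D(6) → 11
combine B(7), 11 → 18
combine E(12), 18 → 30
combine F(24), A(27) → 51
combine 30, 51 → 81
The first pair merged (C, D) ends up deepest, at depth 4.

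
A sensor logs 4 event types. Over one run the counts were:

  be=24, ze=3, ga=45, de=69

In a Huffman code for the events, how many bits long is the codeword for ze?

Huffman merges, smallest pair first:
combine ze(3), be(24) → 27
combine 27, ga(45) → 72
combine de(69), 72 → 141
ze's leaf is at depth 3, giving a 3-bit codeword.

3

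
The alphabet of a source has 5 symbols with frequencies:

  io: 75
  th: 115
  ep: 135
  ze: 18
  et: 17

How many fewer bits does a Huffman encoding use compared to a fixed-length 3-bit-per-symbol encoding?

350

Fixed-length: 3 bits × 360 symbols = 1080 bits.
Huffman merges:
merge et(17) and ze(18): 35
merge 35 and io(75): 110
merge 110 and th(115): 225
merge ep(135) and 225: 360
Huffman total = 35 + 110 + 225 + 360 = 730 bits.
Saving = 1080 − 730 = 350 bits.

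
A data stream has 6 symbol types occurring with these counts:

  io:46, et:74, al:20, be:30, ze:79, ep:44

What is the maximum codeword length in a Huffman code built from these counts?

Merge the two lowest-weight nodes at each step:
al(20) + be(30) → 50
ep(44) + io(46) → 90
50 + et(74) → 124
ze(79) + 90 → 169
124 + 169 → 293
The first pair merged (al, be) ends up deepest, at depth 3.

3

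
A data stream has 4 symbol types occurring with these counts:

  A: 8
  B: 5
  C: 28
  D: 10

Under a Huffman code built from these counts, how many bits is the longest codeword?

3

Merge the two lowest-weight nodes at each step:
combine B(5), A(8) → 13
combine D(10), 13 → 23
combine 23, C(28) → 51
The first pair merged (B, A) ends up deepest, at depth 3.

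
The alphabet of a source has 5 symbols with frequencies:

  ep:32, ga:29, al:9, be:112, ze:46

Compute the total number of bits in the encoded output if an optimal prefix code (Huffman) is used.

Greedily combine the two least-frequent nodes:
merge al(9) and ga(29): 38
merge ep(32) and 38: 70
merge ze(46) and 70: 116
merge be(112) and 116: 228
The encoded length is the sum of every internal node's weight: 38 + 70 + 116 + 228 = 452 bits.

452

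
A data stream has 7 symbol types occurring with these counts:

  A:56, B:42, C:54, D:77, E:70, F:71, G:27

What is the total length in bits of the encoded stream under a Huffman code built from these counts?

1112

Merge the two smallest weights repeatedly:
G(27) + B(42) → 69
C(54) + A(56) → 110
69 + E(70) → 139
F(71) + D(77) → 148
110 + 139 → 249
148 + 249 → 397
The encoded length is the sum of every internal node's weight: 69 + 110 + 139 + 148 + 249 + 397 = 1112 bits.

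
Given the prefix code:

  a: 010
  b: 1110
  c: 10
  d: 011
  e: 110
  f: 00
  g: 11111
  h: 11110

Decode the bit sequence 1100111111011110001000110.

edhhfcfe

Read left to right; each codeword is recognised as soon as it completes (prefix code):
  110→e | 011→d | 11110→h | 11110→h | 00→f | 10→c | 00→f | 110→e
Decoded message: edhhfcfe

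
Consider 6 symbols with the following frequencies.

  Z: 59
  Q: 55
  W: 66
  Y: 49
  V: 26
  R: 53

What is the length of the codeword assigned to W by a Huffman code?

2

Huffman merges, smallest pair first:
combine V(26), Y(49) → 75
combine R(53), Q(55) → 108
combine Z(59), W(66) → 125
combine 75, 108 → 183
combine 125, 183 → 308
W sits 2 levels below the root, so its codeword is 2 bits.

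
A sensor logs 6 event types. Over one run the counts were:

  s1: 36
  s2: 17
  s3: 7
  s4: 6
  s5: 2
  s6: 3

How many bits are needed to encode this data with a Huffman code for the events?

140

Merge the two smallest weights repeatedly:
combine s5(2), s6(3) → 5
combine 5, s4(6) → 11
combine s3(7), 11 → 18
combine s2(17), 18 → 35
combine 35, s1(36) → 71
Total encoded bits = sum of merged weights = 5 + 11 + 18 + 35 + 71 = 140.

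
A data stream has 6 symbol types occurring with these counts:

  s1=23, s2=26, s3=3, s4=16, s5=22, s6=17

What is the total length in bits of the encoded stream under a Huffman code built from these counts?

Build the Huffman tree bottom-up:
combine s3(3), s4(16) → 19
combine s6(17), 19 → 36
combine s5(22), s1(23) → 45
combine s2(26), 36 → 62
combine 45, 62 → 107
Total encoded bits = sum of merged weights = 19 + 36 + 45 + 62 + 107 = 269.

269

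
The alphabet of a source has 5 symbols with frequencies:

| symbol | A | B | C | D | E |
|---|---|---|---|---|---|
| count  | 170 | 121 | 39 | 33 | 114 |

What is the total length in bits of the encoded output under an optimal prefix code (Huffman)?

1026

Build the Huffman tree bottom-up:
merge D(33) and C(39): 72
merge 72 and E(114): 186
merge B(121) and A(170): 291
merge 186 and 291: 477
The encoded length is the sum of every internal node's weight: 72 + 186 + 291 + 477 = 1026 bits.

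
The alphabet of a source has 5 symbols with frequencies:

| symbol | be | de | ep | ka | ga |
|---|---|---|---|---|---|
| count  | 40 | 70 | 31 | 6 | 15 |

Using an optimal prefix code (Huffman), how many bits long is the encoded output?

327

Build the Huffman tree bottom-up:
combine ka(6), ga(15) → 21
combine 21, ep(31) → 52
combine be(40), 52 → 92
combine de(70), 92 → 162
Total encoded bits = sum of merged weights = 21 + 52 + 92 + 162 = 327.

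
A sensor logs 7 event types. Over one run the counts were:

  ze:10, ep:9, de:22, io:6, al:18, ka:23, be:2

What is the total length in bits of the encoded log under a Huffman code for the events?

232

Build the Huffman tree bottom-up:
be(2) + io(6) → 8
8 + ep(9) → 17
ze(10) + 17 → 27
al(18) + de(22) → 40
ka(23) + 27 → 50
40 + 50 → 90
Each symbol's bit-cost is frequency × depth; summing gives 232 bits (equivalently 8 + 17 + 27 + 40 + 50 + 90).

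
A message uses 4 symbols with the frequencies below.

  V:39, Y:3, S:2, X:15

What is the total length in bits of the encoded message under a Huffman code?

84

Greedily combine the two least-frequent nodes:
merge S(2) and Y(3): 5
merge 5 and X(15): 20
merge 20 and V(39): 59
Each symbol's bit-cost is frequency × depth; summing gives 84 bits (equivalently 5 + 20 + 59).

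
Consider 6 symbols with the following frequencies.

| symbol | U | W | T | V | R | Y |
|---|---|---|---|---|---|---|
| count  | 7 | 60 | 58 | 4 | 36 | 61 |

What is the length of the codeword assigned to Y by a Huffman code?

Repeatedly merge the two smallest:
merge V(4) and U(7): 11
merge 11 and R(36): 47
merge 47 and T(58): 105
merge W(60) and Y(61): 121
merge 105 and 121: 226
Y sits 2 levels below the root, so its codeword is 2 bits.

2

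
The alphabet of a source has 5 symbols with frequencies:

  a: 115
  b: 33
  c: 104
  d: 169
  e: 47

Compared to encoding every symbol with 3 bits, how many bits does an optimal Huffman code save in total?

Fixed-length: 3 bits × 468 symbols = 1404 bits.
Huffman merges:
combine b(33), e(47) → 80
combine 80, c(104) → 184
combine a(115), d(169) → 284
combine 184, 284 → 468
Huffman total = 80 + 184 + 284 + 468 = 1016 bits.
Saving = 1404 − 1016 = 388 bits.

388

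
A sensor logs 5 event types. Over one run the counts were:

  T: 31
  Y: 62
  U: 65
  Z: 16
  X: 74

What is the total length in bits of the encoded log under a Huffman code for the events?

543

Build the Huffman tree bottom-up:
Z(16) + T(31) → 47
47 + Y(62) → 109
U(65) + X(74) → 139
109 + 139 → 248
Each symbol's bit-cost is frequency × depth; summing gives 543 bits (equivalently 47 + 109 + 139 + 248).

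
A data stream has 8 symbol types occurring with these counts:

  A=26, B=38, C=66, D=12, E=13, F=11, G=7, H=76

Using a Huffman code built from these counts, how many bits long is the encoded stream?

648

Merge the two smallest weights repeatedly:
merge G(7) and F(11): 18
merge D(12) and E(13): 25
merge 18 and 25: 43
merge A(26) and B(38): 64
merge 43 and 64: 107
merge C(66) and H(76): 142
merge 107 and 142: 249
Total encoded bits = sum of merged weights = 18 + 25 + 43 + 64 + 107 + 142 + 249 = 648.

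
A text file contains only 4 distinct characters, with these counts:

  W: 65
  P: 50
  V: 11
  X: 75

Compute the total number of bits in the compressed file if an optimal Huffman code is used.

388

Merge the two smallest weights repeatedly:
combine V(11), P(50) → 61
combine 61, W(65) → 126
combine X(75), 126 → 201
The encoded length is the sum of every internal node's weight: 61 + 126 + 201 = 388 bits.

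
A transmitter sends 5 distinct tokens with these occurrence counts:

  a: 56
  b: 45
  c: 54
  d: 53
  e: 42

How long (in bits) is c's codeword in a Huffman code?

2

Repeatedly merge the two smallest:
merge e(42) and b(45): 87
merge d(53) and c(54): 107
merge a(56) and 87: 143
merge 107 and 143: 250
The subtree containing c is merged 2 times, so code length = 2.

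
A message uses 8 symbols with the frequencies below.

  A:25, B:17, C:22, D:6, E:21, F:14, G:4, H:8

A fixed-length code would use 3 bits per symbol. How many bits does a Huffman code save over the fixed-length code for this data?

Fixed-length: 3 bits × 117 symbols = 351 bits.
Huffman merges:
G(4) + D(6) → 10
H(8) + 10 → 18
F(14) + B(17) → 31
18 + E(21) → 39
C(22) + A(25) → 47
31 + 39 → 70
47 + 70 → 117
Huffman total = 10 + 18 + 31 + 39 + 47 + 70 + 117 = 332 bits.
Saving = 351 − 332 = 19 bits.

19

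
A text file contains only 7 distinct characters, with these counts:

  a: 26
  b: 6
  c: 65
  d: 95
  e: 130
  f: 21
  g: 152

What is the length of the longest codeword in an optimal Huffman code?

5

Merge the two lowest-weight nodes at each step:
merge b(6) and f(21): 27
merge a(26) and 27: 53
merge 53 and c(65): 118
merge d(95) and 118: 213
merge e(130) and g(152): 282
merge 213 and 282: 495
Maximum depth reached is 5.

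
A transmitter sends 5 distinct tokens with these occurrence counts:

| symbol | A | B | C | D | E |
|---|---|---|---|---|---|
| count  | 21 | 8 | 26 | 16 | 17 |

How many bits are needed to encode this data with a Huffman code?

Greedily combine the two least-frequent nodes:
merge B(8) and D(16): 24
merge E(17) and A(21): 38
merge 24 and C(26): 50
merge 38 and 50: 88
The encoded length is the sum of every internal node's weight: 24 + 38 + 50 + 88 = 200 bits.

200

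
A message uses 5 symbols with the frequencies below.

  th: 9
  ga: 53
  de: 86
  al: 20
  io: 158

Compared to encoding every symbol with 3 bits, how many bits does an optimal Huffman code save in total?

373

Fixed-length: 3 bits × 326 symbols = 978 bits.
Huffman merges:
th(9) + al(20) → 29
29 + ga(53) → 82
82 + de(86) → 168
io(158) + 168 → 326
Huffman total = 29 + 82 + 168 + 326 = 605 bits.
Saving = 978 − 605 = 373 bits.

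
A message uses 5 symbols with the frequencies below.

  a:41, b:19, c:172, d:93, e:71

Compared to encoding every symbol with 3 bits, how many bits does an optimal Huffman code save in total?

377

Fixed-length: 3 bits × 396 symbols = 1188 bits.
Huffman merges:
b(19) + a(41) → 60
60 + e(71) → 131
d(93) + 131 → 224
c(172) + 224 → 396
Huffman total = 60 + 131 + 224 + 396 = 811 bits.
Saving = 1188 − 811 = 377 bits.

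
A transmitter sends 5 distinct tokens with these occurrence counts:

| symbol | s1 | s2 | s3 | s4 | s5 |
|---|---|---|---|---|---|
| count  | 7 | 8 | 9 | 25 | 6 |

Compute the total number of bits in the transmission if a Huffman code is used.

Build the Huffman tree bottom-up:
s5(6) + s1(7) → 13
s2(8) + s3(9) → 17
13 + 17 → 30
s4(25) + 30 → 55
Total encoded bits = sum of merged weights = 13 + 17 + 30 + 55 = 115.

115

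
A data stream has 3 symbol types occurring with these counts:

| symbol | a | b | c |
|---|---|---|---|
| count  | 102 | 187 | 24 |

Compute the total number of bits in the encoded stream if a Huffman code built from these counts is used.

439

Merge the two smallest weights repeatedly:
merge c(24) and a(102): 126
merge 126 and b(187): 313
The encoded length is the sum of every internal node's weight: 126 + 313 = 439 bits.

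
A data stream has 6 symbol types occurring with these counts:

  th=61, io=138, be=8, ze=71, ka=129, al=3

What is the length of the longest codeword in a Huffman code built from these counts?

Merge the two lowest-weight nodes at each step:
al(3) + be(8) → 11
11 + th(61) → 72
ze(71) + 72 → 143
ka(129) + io(138) → 267
143 + 267 → 410
The rarest symbols sit at the bottom; the longest codeword is 4 bits.

4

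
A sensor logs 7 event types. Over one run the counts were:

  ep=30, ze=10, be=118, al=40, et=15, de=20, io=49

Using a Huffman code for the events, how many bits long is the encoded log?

680

Merge the two smallest weights repeatedly:
combine ze(10), et(15) → 25
combine de(20), 25 → 45
combine ep(30), al(40) → 70
combine 45, io(49) → 94
combine 70, 94 → 164
combine be(118), 164 → 282
Each symbol's bit-cost is frequency × depth; summing gives 680 bits (equivalently 25 + 45 + 70 + 94 + 164 + 282).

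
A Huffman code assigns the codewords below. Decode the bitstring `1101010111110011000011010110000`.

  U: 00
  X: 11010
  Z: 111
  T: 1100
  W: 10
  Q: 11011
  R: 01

XWZTTUXTU

Read left to right; each codeword is recognised as soon as it completes (prefix code):
  11010→X | 10→W | 111→Z | 1100→T | 1100→T | 00→U | 11010→X | 1100→T | 00→U
Decoded message: XWZTTUXTU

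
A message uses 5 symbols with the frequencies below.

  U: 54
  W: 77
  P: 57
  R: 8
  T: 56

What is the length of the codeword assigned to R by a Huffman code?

Repeatedly merge the two smallest:
merge R(8) and U(54): 62
merge T(56) and P(57): 113
merge 62 and W(77): 139
merge 113 and 139: 252
R sits 3 levels below the root, so its codeword is 3 bits.

3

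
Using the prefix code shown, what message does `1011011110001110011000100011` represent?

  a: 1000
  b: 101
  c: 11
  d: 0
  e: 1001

Read left to right; each codeword is recognised as soon as it completes (prefix code):
  101→b | 101→b | 11→c | 1000→a | 11→c | 1001→e | 1000→a | 1000→a | 11→c
Decoded message: bbcaceaac

bbcaceaac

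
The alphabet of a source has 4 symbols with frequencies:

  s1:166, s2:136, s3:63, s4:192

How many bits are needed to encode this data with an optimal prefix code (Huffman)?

Greedily combine the two least-frequent nodes:
s3(63) + s2(136) → 199
s1(166) + s4(192) → 358
199 + 358 → 557
The encoded length is the sum of every internal node's weight: 199 + 358 + 557 = 1114 bits.

1114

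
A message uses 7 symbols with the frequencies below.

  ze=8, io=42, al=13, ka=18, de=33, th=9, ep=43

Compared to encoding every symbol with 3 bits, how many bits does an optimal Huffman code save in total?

Fixed-length: 3 bits × 166 symbols = 498 bits.
Huffman merges:
merge ze(8) and th(9): 17
merge al(13) and 17: 30
merge ka(18) and 30: 48
merge de(33) and io(42): 75
merge ep(43) and 48: 91
merge 75 and 91: 166
Huffman total = 17 + 30 + 48 + 75 + 91 + 166 = 427 bits.
Saving = 498 − 427 = 71 bits.

71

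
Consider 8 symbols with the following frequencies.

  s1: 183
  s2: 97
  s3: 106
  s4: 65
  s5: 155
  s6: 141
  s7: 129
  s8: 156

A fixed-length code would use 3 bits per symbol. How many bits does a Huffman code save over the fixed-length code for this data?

21

Fixed-length: 3 bits × 1032 symbols = 3096 bits.
Huffman merges:
merge s4(65) and s2(97): 162
merge s3(106) and s7(129): 235
merge s6(141) and s5(155): 296
merge s8(156) and 162: 318
merge s1(183) and 235: 418
merge 296 and 318: 614
merge 418 and 614: 1032
Huffman total = 162 + 235 + 296 + 318 + 418 + 614 + 1032 = 3075 bits.
Saving = 3096 − 3075 = 21 bits.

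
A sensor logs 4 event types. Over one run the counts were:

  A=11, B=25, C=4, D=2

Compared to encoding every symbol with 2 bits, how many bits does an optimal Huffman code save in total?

19

Fixed-length: 2 bits × 42 symbols = 84 bits.
Huffman merges:
D(2) + C(4) → 6
6 + A(11) → 17
17 + B(25) → 42
Huffman total = 6 + 17 + 42 = 65 bits.
Saving = 84 − 65 = 19 bits.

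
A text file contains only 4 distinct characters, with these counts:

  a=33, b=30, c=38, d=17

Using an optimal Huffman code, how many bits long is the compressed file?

Build the Huffman tree bottom-up:
combine d(17), b(30) → 47
combine a(33), c(38) → 71
combine 47, 71 → 118
Each symbol's bit-cost is frequency × depth; summing gives 236 bits (equivalently 47 + 71 + 118).

236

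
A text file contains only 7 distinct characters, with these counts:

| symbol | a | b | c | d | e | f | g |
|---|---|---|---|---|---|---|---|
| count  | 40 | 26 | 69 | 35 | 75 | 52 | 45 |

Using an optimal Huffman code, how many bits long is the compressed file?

943

Greedily combine the two least-frequent nodes:
b(26) + d(35) → 61
a(40) + g(45) → 85
f(52) + 61 → 113
c(69) + e(75) → 144
85 + 113 → 198
144 + 198 → 342
Each symbol's bit-cost is frequency × depth; summing gives 943 bits (equivalently 61 + 85 + 113 + 144 + 198 + 342).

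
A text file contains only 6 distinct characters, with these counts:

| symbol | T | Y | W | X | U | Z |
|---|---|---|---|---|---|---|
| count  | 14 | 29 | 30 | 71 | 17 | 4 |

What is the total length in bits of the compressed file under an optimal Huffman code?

Merge the two smallest weights repeatedly:
Z(4) + T(14) → 18
U(17) + 18 → 35
Y(29) + W(30) → 59
35 + 59 → 94
X(71) + 94 → 165
Each symbol's bit-cost is frequency × depth; summing gives 371 bits (equivalently 18 + 35 + 59 + 94 + 165).

371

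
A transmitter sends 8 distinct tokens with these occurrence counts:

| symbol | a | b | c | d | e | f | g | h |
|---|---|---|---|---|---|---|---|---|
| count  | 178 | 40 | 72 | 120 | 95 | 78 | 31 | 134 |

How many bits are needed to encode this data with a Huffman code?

Merge the two smallest weights repeatedly:
merge g(31) and b(40): 71
merge 71 and c(72): 143
merge f(78) and e(95): 173
merge d(120) and h(134): 254
merge 143 and 173: 316
merge a(178) and 254: 432
merge 316 and 432: 748
Each symbol's bit-cost is frequency × depth; summing gives 2137 bits (equivalently 71 + 143 + 173 + 254 + 316 + 432 + 748).

2137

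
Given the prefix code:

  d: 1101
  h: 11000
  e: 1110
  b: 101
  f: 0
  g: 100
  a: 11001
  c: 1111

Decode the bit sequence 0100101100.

Read left to right; each codeword is recognised as soon as it completes (prefix code):
  0→f | 100→g | 101→b | 100→g
Decoded message: fgbg

fgbg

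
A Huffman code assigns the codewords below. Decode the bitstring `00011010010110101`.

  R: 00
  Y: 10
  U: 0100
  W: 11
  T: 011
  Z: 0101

Read left to right; each codeword is recognised as soon as it completes (prefix code):
  00→R | 011→T | 0100→U | 10→Y | 11→W | 0101→Z
Decoded message: RTUYWZ

RTUYWZ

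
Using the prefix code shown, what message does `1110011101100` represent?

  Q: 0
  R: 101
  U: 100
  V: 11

VUVRU

Read left to right; each codeword is recognised as soon as it completes (prefix code):
  11→V | 100→U | 11→V | 101→R | 100→U
Decoded message: VUVRU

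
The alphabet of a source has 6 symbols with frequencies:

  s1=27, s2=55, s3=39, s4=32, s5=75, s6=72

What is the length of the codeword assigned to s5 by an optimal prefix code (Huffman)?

2

Repeatedly merge the two smallest:
s1(27) + s4(32) → 59
s3(39) + s2(55) → 94
59 + s6(72) → 131
s5(75) + 94 → 169
131 + 169 → 300
The subtree containing s5 is merged 2 times, so code length = 2.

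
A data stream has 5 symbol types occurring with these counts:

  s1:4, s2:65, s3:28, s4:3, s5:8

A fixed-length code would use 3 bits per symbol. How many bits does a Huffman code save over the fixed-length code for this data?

151

Fixed-length: 3 bits × 108 symbols = 324 bits.
Huffman merges:
combine s4(3), s1(4) → 7
combine 7, s5(8) → 15
combine 15, s3(28) → 43
combine 43, s2(65) → 108
Huffman total = 7 + 15 + 43 + 108 = 173 bits.
Saving = 324 − 173 = 151 bits.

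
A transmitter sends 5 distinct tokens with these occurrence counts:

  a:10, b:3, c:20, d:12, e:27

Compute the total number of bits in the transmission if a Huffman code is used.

Build the Huffman tree bottom-up:
merge b(3) and a(10): 13
merge d(12) and 13: 25
merge c(20) and 25: 45
merge e(27) and 45: 72
The encoded length is the sum of every internal node's weight: 13 + 25 + 45 + 72 = 155 bits.

155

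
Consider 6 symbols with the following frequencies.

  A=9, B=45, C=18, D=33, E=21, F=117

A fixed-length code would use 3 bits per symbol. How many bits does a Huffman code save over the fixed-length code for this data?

Fixed-length: 3 bits × 243 symbols = 729 bits.
Huffman merges:
A(9) + C(18) → 27
E(21) + 27 → 48
D(33) + B(45) → 78
48 + 78 → 126
F(117) + 126 → 243
Huffman total = 27 + 48 + 78 + 126 + 243 = 522 bits.
Saving = 729 − 522 = 207 bits.

207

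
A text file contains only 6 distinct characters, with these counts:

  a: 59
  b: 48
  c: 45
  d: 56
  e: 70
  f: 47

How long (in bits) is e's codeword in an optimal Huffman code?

Huffman merges, smallest pair first:
c(45) + f(47) → 92
b(48) + d(56) → 104
a(59) + e(70) → 129
92 + 104 → 196
129 + 196 → 325
e sits 2 levels below the root, so its codeword is 2 bits.

2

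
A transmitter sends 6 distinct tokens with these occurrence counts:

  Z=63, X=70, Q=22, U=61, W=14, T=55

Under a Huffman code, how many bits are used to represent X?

Build the tree from the bottom:
merge W(14) and Q(22): 36
merge 36 and T(55): 91
merge U(61) and Z(63): 124
merge X(70) and 91: 161
merge 124 and 161: 285
The subtree containing X is merged 2 times, so code length = 2.

2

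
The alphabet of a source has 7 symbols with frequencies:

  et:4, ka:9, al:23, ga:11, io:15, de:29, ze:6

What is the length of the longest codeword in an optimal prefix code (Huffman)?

4

Merge the two lowest-weight nodes at each step:
et(4) + ze(6) → 10
ka(9) + 10 → 19
ga(11) + io(15) → 26
19 + al(23) → 42
26 + de(29) → 55
42 + 55 → 97
Maximum depth reached is 4.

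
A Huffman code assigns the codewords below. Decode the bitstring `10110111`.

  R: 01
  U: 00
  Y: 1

YRYRYY

Read left to right; each codeword is recognised as soon as it completes (prefix code):
  1→Y | 01→R | 1→Y | 01→R | 1→Y | 1→Y
Decoded message: YRYRYY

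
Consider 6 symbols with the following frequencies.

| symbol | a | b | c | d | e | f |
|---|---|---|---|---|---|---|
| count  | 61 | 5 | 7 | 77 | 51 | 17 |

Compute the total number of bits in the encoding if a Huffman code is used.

477

Greedily combine the two least-frequent nodes:
combine b(5), c(7) → 12
combine 12, f(17) → 29
combine 29, e(51) → 80
combine a(61), d(77) → 138
combine 80, 138 → 218
The encoded length is the sum of every internal node's weight: 12 + 29 + 80 + 138 + 218 = 477 bits.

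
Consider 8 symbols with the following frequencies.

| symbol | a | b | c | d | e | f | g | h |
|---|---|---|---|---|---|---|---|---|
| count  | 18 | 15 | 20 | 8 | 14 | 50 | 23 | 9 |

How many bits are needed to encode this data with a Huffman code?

438

Merge the two smallest weights repeatedly:
merge d(8) and h(9): 17
merge e(14) and b(15): 29
merge 17 and a(18): 35
merge c(20) and g(23): 43
merge 29 and 35: 64
merge 43 and f(50): 93
merge 64 and 93: 157
The encoded length is the sum of every internal node's weight: 17 + 29 + 35 + 43 + 64 + 93 + 157 = 438 bits.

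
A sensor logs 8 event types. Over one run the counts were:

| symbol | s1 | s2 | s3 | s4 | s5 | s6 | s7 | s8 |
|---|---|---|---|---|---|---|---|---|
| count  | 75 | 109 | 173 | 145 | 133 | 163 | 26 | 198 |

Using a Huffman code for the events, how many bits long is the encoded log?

2969

Merge the two smallest weights repeatedly:
merge s7(26) and s1(75): 101
merge 101 and s2(109): 210
merge s5(133) and s4(145): 278
merge s6(163) and s3(173): 336
merge s8(198) and 210: 408
merge 278 and 336: 614
merge 408 and 614: 1022
Total encoded bits = sum of merged weights = 101 + 210 + 278 + 336 + 408 + 614 + 1022 = 2969.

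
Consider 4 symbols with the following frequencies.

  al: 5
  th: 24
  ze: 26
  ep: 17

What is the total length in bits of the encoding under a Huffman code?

Greedily combine the two least-frequent nodes:
al(5) + ep(17) → 22
22 + th(24) → 46
ze(26) + 46 → 72
The encoded length is the sum of every internal node's weight: 22 + 46 + 72 = 140 bits.

140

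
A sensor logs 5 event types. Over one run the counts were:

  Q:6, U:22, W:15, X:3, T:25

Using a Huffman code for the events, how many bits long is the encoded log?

Merge the two smallest weights repeatedly:
X(3) + Q(6) → 9
9 + W(15) → 24
U(22) + 24 → 46
T(25) + 46 → 71
Each symbol's bit-cost is frequency × depth; summing gives 150 bits (equivalently 9 + 24 + 46 + 71).

150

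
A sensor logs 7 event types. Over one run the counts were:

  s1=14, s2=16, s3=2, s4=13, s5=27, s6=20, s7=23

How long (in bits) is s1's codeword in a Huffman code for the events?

3

Repeatedly merge the two smallest:
combine s3(2), s4(13) → 15
combine s1(14), 15 → 29
combine s2(16), s6(20) → 36
combine s7(23), s5(27) → 50
combine 29, 36 → 65
combine 50, 65 → 115
s1's leaf is at depth 3, giving a 3-bit codeword.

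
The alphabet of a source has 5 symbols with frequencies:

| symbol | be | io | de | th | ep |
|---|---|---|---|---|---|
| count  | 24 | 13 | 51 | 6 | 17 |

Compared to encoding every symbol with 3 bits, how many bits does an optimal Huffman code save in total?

Fixed-length: 3 bits × 111 symbols = 333 bits.
Huffman merges:
merge th(6) and io(13): 19
merge ep(17) and 19: 36
merge be(24) and 36: 60
merge de(51) and 60: 111
Huffman total = 19 + 36 + 60 + 111 = 226 bits.
Saving = 333 − 226 = 107 bits.

107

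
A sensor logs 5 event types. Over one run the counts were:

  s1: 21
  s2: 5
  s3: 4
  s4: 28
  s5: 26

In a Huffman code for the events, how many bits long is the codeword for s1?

Build the tree from the bottom:
combine s3(4), s2(5) → 9
combine 9, s1(21) → 30
combine s5(26), s4(28) → 54
combine 30, 54 → 84
The subtree containing s1 is merged 2 times, so code length = 2.

2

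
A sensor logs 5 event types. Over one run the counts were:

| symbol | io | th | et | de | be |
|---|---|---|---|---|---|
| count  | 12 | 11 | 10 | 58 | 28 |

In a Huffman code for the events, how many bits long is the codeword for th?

4

Repeatedly merge the two smallest:
merge et(10) and th(11): 21
merge io(12) and 21: 33
merge be(28) and 33: 61
merge de(58) and 61: 119
th's leaf is at depth 4, giving a 4-bit codeword.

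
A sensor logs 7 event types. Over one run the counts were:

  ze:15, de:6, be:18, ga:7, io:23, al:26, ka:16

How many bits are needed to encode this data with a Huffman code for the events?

297

Merge the two smallest weights repeatedly:
de(6) + ga(7) → 13
13 + ze(15) → 28
ka(16) + be(18) → 34
io(23) + al(26) → 49
28 + 34 → 62
49 + 62 → 111
The encoded length is the sum of every internal node's weight: 13 + 28 + 34 + 49 + 62 + 111 = 297 bits.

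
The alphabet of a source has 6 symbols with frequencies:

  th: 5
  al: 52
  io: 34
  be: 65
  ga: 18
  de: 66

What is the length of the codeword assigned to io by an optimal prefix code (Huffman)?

Huffman merges, smallest pair first:
th(5) + ga(18) → 23
23 + io(34) → 57
al(52) + 57 → 109
be(65) + de(66) → 131
109 + 131 → 240
io's leaf is at depth 3, giving a 3-bit codeword.

3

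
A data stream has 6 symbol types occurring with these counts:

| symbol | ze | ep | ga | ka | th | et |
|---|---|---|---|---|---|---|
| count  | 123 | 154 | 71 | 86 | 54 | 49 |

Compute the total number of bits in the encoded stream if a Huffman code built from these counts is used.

1334

Greedily combine the two least-frequent nodes:
combine et(49), th(54) → 103
combine ga(71), ka(86) → 157
combine 103, ze(123) → 226
combine ep(154), 157 → 311
combine 226, 311 → 537
The encoded length is the sum of every internal node's weight: 103 + 157 + 226 + 311 + 537 = 1334 bits.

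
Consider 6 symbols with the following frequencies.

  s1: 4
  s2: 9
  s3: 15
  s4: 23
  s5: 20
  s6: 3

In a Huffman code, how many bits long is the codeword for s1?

Repeatedly merge the two smallest:
combine s6(3), s1(4) → 7
combine 7, s2(9) → 16
combine s3(15), 16 → 31
combine s5(20), s4(23) → 43
combine 31, 43 → 74
s1's leaf is at depth 4, giving a 4-bit codeword.

4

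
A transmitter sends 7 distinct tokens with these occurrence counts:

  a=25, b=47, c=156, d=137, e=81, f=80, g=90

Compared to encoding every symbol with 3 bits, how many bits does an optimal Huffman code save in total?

221

Fixed-length: 3 bits × 616 symbols = 1848 bits.
Huffman merges:
merge a(25) and b(47): 72
merge 72 and f(80): 152
merge e(81) and g(90): 171
merge d(137) and 152: 289
merge c(156) and 171: 327
merge 289 and 327: 616
Huffman total = 72 + 152 + 171 + 289 + 327 + 616 = 1627 bits.
Saving = 1848 − 1627 = 221 bits.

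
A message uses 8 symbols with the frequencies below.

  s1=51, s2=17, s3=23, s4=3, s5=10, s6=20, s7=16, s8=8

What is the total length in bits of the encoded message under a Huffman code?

Greedily combine the two least-frequent nodes:
merge s4(3) and s8(8): 11
merge s5(10) and 11: 21
merge s7(16) and s2(17): 33
merge s6(20) and 21: 41
merge s3(23) and 33: 56
merge 41 and s1(51): 92
merge 56 and 92: 148
The encoded length is the sum of every internal node's weight: 11 + 21 + 33 + 41 + 56 + 92 + 148 = 402 bits.

402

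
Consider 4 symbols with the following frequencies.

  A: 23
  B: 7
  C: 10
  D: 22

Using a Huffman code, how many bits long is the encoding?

118

Build the Huffman tree bottom-up:
B(7) + C(10) → 17
17 + D(22) → 39
A(23) + 39 → 62
Total encoded bits = sum of merged weights = 17 + 39 + 62 = 118.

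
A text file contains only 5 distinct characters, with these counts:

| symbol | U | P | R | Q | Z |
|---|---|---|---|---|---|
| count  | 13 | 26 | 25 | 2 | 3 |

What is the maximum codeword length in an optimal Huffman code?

4

Merge the two lowest-weight nodes at each step:
merge Q(2) and Z(3): 5
merge 5 and U(13): 18
merge 18 and R(25): 43
merge P(26) and 43: 69
Maximum depth reached is 4.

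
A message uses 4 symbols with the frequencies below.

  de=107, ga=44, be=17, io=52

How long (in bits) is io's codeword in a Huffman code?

2

Huffman merges, smallest pair first:
merge be(17) and ga(44): 61
merge io(52) and 61: 113
merge de(107) and 113: 220
io's leaf is at depth 2, giving a 2-bit codeword.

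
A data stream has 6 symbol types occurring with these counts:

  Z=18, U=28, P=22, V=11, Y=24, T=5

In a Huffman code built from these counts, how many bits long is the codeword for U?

2

Huffman merges, smallest pair first:
combine T(5), V(11) → 16
combine 16, Z(18) → 34
combine P(22), Y(24) → 46
combine U(28), 34 → 62
combine 46, 62 → 108
U's leaf is at depth 2, giving a 2-bit codeword.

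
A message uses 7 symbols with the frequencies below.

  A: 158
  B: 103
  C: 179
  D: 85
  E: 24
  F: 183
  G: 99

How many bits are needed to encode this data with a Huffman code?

2240

Merge the two smallest weights repeatedly:
E(24) + D(85) → 109
G(99) + B(103) → 202
109 + A(158) → 267
C(179) + F(183) → 362
202 + 267 → 469
362 + 469 → 831
Total encoded bits = sum of merged weights = 109 + 202 + 267 + 362 + 469 + 831 = 2240.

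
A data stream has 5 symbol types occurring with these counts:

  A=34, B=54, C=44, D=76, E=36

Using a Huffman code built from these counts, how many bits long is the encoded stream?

558

Build the Huffman tree bottom-up:
merge A(34) and E(36): 70
merge C(44) and B(54): 98
merge 70 and D(76): 146
merge 98 and 146: 244
Total encoded bits = sum of merged weights = 70 + 98 + 146 + 244 = 558.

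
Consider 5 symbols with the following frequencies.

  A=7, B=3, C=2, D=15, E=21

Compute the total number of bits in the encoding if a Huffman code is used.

92

Build the Huffman tree bottom-up:
C(2) + B(3) → 5
5 + A(7) → 12
12 + D(15) → 27
E(21) + 27 → 48
Each symbol's bit-cost is frequency × depth; summing gives 92 bits (equivalently 5 + 12 + 27 + 48).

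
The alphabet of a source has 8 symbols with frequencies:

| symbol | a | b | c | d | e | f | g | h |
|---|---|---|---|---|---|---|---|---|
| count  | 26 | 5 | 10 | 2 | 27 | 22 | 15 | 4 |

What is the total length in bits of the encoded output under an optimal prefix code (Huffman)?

Greedily combine the two least-frequent nodes:
d(2) + h(4) → 6
b(5) + 6 → 11
c(10) + 11 → 21
g(15) + 21 → 36
f(22) + a(26) → 48
e(27) + 36 → 63
48 + 63 → 111
The encoded length is the sum of every internal node's weight: 6 + 11 + 21 + 36 + 48 + 63 + 111 = 296 bits.

296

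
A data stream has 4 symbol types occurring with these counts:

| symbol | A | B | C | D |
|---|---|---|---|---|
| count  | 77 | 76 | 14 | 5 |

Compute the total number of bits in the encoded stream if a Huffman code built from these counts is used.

286

Merge the two smallest weights repeatedly:
combine D(5), C(14) → 19
combine 19, B(76) → 95
combine A(77), 95 → 172
Each symbol's bit-cost is frequency × depth; summing gives 286 bits (equivalently 19 + 95 + 172).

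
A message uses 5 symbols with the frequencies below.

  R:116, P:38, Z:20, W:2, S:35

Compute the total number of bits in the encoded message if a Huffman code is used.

Build the Huffman tree bottom-up:
W(2) + Z(20) → 22
22 + S(35) → 57
P(38) + 57 → 95
95 + R(116) → 211
Each symbol's bit-cost is frequency × depth; summing gives 385 bits (equivalently 22 + 57 + 95 + 211).

385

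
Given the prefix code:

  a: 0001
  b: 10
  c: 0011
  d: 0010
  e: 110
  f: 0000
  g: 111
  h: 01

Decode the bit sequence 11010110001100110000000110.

ebeccfab

Read left to right; each codeword is recognised as soon as it completes (prefix code):
  110→e | 10→b | 110→e | 0011→c | 0011→c | 0000→f | 0001→a | 10→b
Decoded message: ebeccfab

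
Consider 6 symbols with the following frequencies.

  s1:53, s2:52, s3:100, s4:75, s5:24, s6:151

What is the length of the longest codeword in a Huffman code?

3

Merge the two lowest-weight nodes at each step:
merge s5(24) and s2(52): 76
merge s1(53) and s4(75): 128
merge 76 and s3(100): 176
merge 128 and s6(151): 279
merge 176 and 279: 455
The rarest symbols sit at the bottom; the longest codeword is 3 bits.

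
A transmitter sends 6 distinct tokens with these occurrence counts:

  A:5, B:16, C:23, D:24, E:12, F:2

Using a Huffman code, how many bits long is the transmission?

190

Build the Huffman tree bottom-up:
merge F(2) and A(5): 7
merge 7 and E(12): 19
merge B(16) and 19: 35
merge C(23) and D(24): 47
merge 35 and 47: 82
The encoded length is the sum of every internal node's weight: 7 + 19 + 35 + 47 + 82 = 190 bits.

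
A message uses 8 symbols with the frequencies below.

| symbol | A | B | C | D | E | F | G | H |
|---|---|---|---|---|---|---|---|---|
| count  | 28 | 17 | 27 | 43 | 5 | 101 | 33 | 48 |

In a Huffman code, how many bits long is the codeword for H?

3

Build the tree from the bottom:
combine E(5), B(17) → 22
combine 22, C(27) → 49
combine A(28), G(33) → 61
combine D(43), H(48) → 91
combine 49, 61 → 110
combine 91, F(101) → 192
combine 110, 192 → 302
H sits 3 levels below the root, so its codeword is 3 bits.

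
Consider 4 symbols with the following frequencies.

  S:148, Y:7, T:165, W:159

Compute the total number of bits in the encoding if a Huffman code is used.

Greedily combine the two least-frequent nodes:
merge Y(7) and S(148): 155
merge 155 and W(159): 314
merge T(165) and 314: 479
The encoded length is the sum of every internal node's weight: 155 + 314 + 479 = 948 bits.

948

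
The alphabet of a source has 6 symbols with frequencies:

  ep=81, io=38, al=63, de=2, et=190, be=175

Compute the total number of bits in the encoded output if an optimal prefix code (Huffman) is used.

1235

Greedily combine the two least-frequent nodes:
combine de(2), io(38) → 40
combine 40, al(63) → 103
combine ep(81), 103 → 184
combine be(175), 184 → 359
combine et(190), 359 → 549
Each symbol's bit-cost is frequency × depth; summing gives 1235 bits (equivalently 40 + 103 + 184 + 359 + 549).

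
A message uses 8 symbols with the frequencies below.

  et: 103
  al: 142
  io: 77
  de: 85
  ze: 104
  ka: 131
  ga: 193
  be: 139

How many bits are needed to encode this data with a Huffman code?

Merge the two smallest weights repeatedly:
io(77) + de(85) → 162
et(103) + ze(104) → 207
ka(131) + be(139) → 270
al(142) + 162 → 304
ga(193) + 207 → 400
270 + 304 → 574
400 + 574 → 974
Each symbol's bit-cost is frequency × depth; summing gives 2891 bits (equivalently 162 + 207 + 270 + 304 + 400 + 574 + 974).

2891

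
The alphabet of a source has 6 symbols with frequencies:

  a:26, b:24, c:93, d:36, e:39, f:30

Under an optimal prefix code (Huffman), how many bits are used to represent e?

Build the tree from the bottom:
merge b(24) and a(26): 50
merge f(30) and d(36): 66
merge e(39) and 50: 89
merge 66 and 89: 155
merge c(93) and 155: 248
The subtree containing e is merged 3 times, so code length = 3.

3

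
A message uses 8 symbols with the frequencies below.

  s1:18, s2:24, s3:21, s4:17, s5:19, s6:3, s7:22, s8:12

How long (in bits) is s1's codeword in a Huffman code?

Repeatedly merge the two smallest:
merge s6(3) and s8(12): 15
merge 15 and s4(17): 32
merge s1(18) and s5(19): 37
merge s3(21) and s7(22): 43
merge s2(24) and 32: 56
merge 37 and 43: 80
merge 56 and 80: 136
s1 sits 3 levels below the root, so its codeword is 3 bits.

3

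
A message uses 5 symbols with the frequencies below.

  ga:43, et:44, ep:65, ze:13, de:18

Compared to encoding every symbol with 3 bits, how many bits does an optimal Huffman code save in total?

152

Fixed-length: 3 bits × 183 symbols = 549 bits.
Huffman merges:
merge ze(13) and de(18): 31
merge 31 and ga(43): 74
merge et(44) and ep(65): 109
merge 74 and 109: 183
Huffman total = 31 + 74 + 109 + 183 = 397 bits.
Saving = 549 − 397 = 152 bits.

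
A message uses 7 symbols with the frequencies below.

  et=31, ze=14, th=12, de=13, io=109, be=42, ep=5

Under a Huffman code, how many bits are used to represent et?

Huffman merges, smallest pair first:
combine ep(5), th(12) → 17
combine de(13), ze(14) → 27
combine 17, 27 → 44
combine et(31), be(42) → 73
combine 44, 73 → 117
combine io(109), 117 → 226
et sits 3 levels below the root, so its codeword is 3 bits.

3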